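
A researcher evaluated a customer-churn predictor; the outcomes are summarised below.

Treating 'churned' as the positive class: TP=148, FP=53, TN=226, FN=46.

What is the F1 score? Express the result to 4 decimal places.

0.7494

Precision = TP/(TP+FP) = 148/201 = 0.7363
Recall = TP/(TP+FN) = 148/194 = 0.7629
F1 = 2·TP/(2·TP+FP+FN) = 296/395 = 0.7494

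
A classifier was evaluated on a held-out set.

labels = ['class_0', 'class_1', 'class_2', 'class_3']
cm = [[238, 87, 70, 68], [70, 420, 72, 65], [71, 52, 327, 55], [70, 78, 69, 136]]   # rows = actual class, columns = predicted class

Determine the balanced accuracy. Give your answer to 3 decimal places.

0.554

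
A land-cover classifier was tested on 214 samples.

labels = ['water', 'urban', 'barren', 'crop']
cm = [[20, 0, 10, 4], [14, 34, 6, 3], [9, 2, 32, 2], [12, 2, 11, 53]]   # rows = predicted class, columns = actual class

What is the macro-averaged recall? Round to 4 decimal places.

Per-class recall (TP/(TP+FN)):
  water: TP=20, FN=14+9+12=35 → 20/55 = 0.36364
  urban: TP=34, FN=0+2+2=4 → 34/38 = 0.89474
  barren: TP=32, FN=10+6+11=27 → 32/59 = 0.54237
  crop: TP=53, FN=4+3+2=9 → 53/62 = 0.85484
Macro-recall = mean = (0.36364 + 0.89474 + 0.54237 + 0.85484) / 4 = 0.6639

0.6639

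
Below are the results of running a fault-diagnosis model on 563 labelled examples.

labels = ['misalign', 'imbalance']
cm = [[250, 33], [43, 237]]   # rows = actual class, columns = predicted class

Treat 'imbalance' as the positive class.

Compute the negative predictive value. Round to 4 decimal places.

0.8532

NPV = TN/(TN+FN) = 250/(250+43) = 0.8532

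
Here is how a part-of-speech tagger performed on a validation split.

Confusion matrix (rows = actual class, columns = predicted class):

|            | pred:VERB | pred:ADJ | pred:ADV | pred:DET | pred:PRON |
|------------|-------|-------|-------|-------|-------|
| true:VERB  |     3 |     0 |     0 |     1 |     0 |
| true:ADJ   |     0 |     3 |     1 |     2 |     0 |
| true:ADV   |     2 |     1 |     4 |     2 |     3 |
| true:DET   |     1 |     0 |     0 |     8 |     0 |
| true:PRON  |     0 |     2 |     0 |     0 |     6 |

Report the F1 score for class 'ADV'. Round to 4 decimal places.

One-vs-rest for 'ADV': TP = diagonal; FP = other classes predicted 'ADV'; FN = 'ADV' predicted as other.
F1 score = 2·TP/(2·TP+FP+FN).
ADV: TP=4, FP=0+1+0+0=1, FN=2+1+2+3=8 → 8/17 = 0.47059

0.4706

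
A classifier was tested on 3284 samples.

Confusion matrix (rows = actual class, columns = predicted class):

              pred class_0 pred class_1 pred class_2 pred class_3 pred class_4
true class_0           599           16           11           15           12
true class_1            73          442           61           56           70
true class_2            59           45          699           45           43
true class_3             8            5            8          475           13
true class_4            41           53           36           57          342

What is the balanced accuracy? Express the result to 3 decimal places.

0.782

Balanced accuracy = mean of per-class recall.
  class_0: recall = 599/653 = 0.9173
  class_1: recall = 442/702 = 0.6296
  class_2: recall = 699/891 = 0.7845
  class_3: recall = 475/509 = 0.9332
  class_4: recall = 342/529 = 0.6465
Mean = (0.9173 + 0.6296 + 0.7845 + 0.9332 + 0.6465) / 5 = 0.782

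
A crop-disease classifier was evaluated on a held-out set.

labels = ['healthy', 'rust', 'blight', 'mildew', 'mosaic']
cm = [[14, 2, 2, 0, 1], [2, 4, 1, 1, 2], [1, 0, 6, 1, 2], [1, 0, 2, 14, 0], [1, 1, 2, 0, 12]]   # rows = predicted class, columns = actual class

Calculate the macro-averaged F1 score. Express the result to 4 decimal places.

0.6610

Per-class F1 score (2·TP/(2·TP+FP+FN)):
  healthy: TP=14, FP=2+2+0+1=5, FN=2+1+1+1=5 → 28/38 = 0.73684
  rust: TP=4, FP=2+1+1+2=6, FN=2+0+0+1=3 → 8/17 = 0.47059
  blight: TP=6, FP=1+0+1+2=4, FN=2+1+2+2=7 → 12/23 = 0.52174
  mildew: TP=14, FP=1+0+2+0=3, FN=0+1+1+0=2 → 28/33 = 0.84848
  mosaic: TP=12, FP=1+1+2+0=4, FN=1+2+2+0=5 → 24/33 = 0.72727
Macro-F1 score = mean = (0.73684 + 0.47059 + 0.52174 + 0.84848 + 0.72727) / 5 = 0.6610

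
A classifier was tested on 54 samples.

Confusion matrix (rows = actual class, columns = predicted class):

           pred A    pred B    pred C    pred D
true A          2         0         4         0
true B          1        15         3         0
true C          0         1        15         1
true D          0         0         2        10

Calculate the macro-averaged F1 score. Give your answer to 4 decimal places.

0.7257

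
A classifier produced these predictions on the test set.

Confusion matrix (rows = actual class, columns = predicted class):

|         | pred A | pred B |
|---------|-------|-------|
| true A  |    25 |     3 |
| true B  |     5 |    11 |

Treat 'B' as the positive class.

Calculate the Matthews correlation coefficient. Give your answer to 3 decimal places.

0.599

MCC = (TP·TN − FP·FN) / √((TP+FP)(TP+FN)(TN+FP)(TN+FN))
Numerator = 11·25 − 3·5 = 260
Denominator = √(14·16·28·30) = √188160 = 433.7741
MCC = 260 / 433.7741 = 0.599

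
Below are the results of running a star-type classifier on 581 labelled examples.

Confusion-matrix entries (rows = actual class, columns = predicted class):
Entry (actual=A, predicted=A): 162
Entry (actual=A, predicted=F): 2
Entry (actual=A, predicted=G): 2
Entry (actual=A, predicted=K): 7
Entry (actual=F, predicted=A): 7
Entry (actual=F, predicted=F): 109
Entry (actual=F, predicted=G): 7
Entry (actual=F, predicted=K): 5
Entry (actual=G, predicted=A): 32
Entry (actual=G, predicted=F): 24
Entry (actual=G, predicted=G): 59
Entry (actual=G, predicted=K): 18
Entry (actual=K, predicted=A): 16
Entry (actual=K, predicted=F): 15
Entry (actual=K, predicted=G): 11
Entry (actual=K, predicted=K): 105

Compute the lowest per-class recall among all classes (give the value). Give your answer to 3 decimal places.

Per-class recall (TP/(TP+FN)):
  A: TP=162, FN=2+2+7=11 → 162/173 = 0.9364
  F: TP=109, FN=7+7+5=19 → 109/128 = 0.8516
  G: TP=59, FN=32+24+18=74 → 59/133 = 0.4436
  K: TP=105, FN=16+15+11=42 → 105/147 = 0.7143
Lowest is class 'G' with recall = 0.444.

0.444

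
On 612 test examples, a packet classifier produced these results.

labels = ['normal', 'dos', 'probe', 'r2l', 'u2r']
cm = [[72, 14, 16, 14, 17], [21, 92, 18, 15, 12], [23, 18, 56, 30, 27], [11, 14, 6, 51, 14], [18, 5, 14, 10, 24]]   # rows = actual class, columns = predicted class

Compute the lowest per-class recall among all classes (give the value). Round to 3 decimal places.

0.338

Per-class recall (TP/(TP+FN)):
  normal: TP=72, FN=14+16+14+17=61 → 72/133 = 0.5414
  dos: TP=92, FN=21+18+15+12=66 → 92/158 = 0.5823
  probe: TP=56, FN=23+18+30+27=98 → 56/154 = 0.3636
  r2l: TP=51, FN=11+14+6+14=45 → 51/96 = 0.5313
  u2r: TP=24, FN=18+5+14+10=47 → 24/71 = 0.3380
Lowest is class 'u2r' with recall = 0.338.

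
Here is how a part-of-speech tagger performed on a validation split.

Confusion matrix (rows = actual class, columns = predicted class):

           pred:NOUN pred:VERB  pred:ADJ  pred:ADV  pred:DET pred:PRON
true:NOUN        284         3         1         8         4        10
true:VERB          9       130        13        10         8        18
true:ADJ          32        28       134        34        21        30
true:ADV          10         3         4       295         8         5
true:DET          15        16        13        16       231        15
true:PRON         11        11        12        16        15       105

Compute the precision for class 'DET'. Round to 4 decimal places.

Take TP from the diagonal, FP from the rest of the 'DET' prediction marginal, FN from the rest of the 'DET' actual marginal.
precision = TP/(TP+FP).
DET: TP=231, FP=4+8+21+8+15=56 → 231/287 = 0.80488

0.8049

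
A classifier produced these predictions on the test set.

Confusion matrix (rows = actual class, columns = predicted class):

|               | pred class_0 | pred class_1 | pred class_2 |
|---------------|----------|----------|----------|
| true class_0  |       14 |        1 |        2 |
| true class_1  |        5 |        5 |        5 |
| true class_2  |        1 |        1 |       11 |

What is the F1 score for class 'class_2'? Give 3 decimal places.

Take TP from the diagonal, FP from the rest of the 'class_2' prediction marginal, FN from the rest of the 'class_2' actual marginal.
F1 score = 2·TP/(2·TP+FP+FN).
class_2: TP=11, FP=2+5=7, FN=1+1=2 → 22/31 = 0.7097

0.710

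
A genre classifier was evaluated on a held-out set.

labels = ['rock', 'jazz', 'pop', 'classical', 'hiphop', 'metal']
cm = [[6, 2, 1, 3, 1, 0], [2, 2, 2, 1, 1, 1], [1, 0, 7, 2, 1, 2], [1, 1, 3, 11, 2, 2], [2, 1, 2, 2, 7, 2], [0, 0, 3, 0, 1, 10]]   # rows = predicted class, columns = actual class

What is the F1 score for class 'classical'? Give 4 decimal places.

0.5641

One-vs-rest for 'classical': TP = diagonal; FP = other classes predicted 'classical'; FN = 'classical' predicted as other.
F1 score = 2·TP/(2·TP+FP+FN).
classical: TP=11, FP=1+1+3+2+2=9, FN=3+1+2+2+0=8 → 22/39 = 0.56410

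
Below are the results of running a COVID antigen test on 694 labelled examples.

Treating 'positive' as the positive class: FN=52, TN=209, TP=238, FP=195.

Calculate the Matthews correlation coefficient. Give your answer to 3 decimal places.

0.344

MCC = (TP·TN − FP·FN) / √((TP+FP)(TP+FN)(TN+FP)(TN+FN))
Numerator = 238·209 − 195·52 = 39602
Denominator = √(433·290·404·261) = √13240603080 = 115067.8195
MCC = 39602 / 115067.8195 = 0.344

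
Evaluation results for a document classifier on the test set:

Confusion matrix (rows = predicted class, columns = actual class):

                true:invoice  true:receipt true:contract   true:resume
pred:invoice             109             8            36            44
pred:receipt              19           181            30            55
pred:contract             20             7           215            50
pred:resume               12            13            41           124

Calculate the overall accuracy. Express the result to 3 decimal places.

0.652

Accuracy = trace / total = (109+181+215+124=629) / 964 = 629/964 = 0.652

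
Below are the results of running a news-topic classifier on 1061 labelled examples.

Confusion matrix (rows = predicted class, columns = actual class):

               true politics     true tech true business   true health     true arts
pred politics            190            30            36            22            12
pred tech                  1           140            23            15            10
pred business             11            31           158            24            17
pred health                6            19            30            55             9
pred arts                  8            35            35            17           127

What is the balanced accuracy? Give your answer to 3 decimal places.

Balanced accuracy = mean of per-class recall.
  politics: recall = 190/216 = 0.8796
  tech: recall = 140/255 = 0.5490
  business: recall = 158/282 = 0.5603
  health: recall = 55/133 = 0.4135
  arts: recall = 127/175 = 0.7257
Mean = (0.8796 + 0.5490 + 0.5603 + 0.4135 + 0.7257) / 5 = 0.626

0.626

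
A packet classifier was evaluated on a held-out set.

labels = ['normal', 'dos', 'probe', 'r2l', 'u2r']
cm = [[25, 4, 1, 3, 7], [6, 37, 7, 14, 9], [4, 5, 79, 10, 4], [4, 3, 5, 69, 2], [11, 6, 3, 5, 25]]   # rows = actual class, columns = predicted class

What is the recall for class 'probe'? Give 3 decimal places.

0.775

Treat 'probe' as positive and all other classes as negative.
recall = TP/(TP+FN).
probe: TP=79, FN=4+5+10+4=23 → 79/102 = 0.7745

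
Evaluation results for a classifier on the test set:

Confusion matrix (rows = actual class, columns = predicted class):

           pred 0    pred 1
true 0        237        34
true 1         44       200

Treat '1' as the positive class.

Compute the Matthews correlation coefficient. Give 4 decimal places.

0.6962

MCC = (TP·TN − FP·FN) / √((TP+FP)(TP+FN)(TN+FP)(TN+FN))
Numerator = 200·237 − 34·44 = 45904
Denominator = √(234·244·271·281) = √4347917496 = 65938.7405
MCC = 45904 / 65938.7405 = 0.6962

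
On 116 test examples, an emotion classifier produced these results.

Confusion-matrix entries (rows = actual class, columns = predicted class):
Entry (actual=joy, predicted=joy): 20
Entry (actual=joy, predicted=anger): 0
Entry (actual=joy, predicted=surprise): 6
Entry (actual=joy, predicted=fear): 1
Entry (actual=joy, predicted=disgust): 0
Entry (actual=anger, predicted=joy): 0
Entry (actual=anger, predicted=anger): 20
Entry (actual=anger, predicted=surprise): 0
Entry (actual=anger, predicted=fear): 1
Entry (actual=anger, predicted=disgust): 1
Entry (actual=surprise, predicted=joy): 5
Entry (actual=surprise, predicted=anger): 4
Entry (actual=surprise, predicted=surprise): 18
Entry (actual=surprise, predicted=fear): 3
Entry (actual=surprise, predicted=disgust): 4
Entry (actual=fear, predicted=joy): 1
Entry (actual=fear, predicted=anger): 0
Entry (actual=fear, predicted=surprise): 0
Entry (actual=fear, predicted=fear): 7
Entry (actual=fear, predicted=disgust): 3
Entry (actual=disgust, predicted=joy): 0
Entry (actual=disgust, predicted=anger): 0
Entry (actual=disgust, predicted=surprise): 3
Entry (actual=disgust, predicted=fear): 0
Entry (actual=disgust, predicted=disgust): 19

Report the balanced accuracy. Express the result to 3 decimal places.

Balanced accuracy = mean of per-class recall.
  joy: recall = 20/27 = 0.7407
  anger: recall = 20/22 = 0.9091
  surprise: recall = 18/34 = 0.5294
  fear: recall = 7/11 = 0.6364
  disgust: recall = 19/22 = 0.8636
Mean = (0.7407 + 0.9091 + 0.5294 + 0.6364 + 0.8636) / 5 = 0.736

0.736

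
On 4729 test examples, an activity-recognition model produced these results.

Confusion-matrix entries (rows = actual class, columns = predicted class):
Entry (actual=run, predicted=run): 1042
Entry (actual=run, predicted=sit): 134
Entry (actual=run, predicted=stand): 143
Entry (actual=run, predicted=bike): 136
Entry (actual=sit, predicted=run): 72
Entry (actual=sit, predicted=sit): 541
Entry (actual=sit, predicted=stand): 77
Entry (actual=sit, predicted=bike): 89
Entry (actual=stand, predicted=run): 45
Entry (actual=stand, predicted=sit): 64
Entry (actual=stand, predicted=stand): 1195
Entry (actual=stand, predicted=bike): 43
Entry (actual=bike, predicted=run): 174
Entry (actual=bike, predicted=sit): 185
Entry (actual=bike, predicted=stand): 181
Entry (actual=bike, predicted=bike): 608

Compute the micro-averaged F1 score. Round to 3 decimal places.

0.716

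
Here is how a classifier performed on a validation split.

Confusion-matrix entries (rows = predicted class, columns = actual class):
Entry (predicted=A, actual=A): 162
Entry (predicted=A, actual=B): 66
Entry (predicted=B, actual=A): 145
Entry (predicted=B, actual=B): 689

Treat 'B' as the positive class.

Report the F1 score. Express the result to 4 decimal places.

Precision = TP/(TP+FP) = 689/834 = 0.8261
Recall = TP/(TP+FN) = 689/755 = 0.9126
F1 = 2·TP/(2·TP+FP+FN) = 1378/1589 = 0.8672

0.8672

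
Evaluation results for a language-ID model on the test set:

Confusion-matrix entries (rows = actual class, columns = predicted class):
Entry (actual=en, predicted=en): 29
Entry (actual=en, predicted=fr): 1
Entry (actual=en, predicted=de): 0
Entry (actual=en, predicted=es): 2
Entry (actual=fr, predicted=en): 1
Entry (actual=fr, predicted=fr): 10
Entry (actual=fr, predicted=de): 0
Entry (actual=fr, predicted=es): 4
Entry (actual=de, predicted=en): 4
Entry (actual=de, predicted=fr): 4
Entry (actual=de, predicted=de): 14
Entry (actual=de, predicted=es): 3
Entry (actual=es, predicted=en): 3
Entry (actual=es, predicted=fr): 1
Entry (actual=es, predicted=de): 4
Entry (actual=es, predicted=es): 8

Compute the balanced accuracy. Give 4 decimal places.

0.6582

Balanced accuracy = mean of per-class recall.
  en: recall = 29/32 = 0.90625
  fr: recall = 10/15 = 0.66667
  de: recall = 14/25 = 0.56000
  es: recall = 8/16 = 0.50000
Mean = (0.90625 + 0.66667 + 0.56000 + 0.50000) / 4 = 0.6582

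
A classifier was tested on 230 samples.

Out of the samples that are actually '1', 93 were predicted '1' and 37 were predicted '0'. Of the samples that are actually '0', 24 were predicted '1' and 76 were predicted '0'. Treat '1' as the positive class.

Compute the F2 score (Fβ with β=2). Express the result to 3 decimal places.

0.730

Fβ = (1+β²)·TP / ((1+β²)·TP + β²·FN + FP), with β²=4
= 5·93 / (5·93 + 4·37 + 24) = 0.730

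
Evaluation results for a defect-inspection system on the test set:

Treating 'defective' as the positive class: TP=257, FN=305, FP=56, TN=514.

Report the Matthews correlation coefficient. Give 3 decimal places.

0.401

MCC = (TP·TN − FP·FN) / √((TP+FP)(TP+FN)(TN+FP)(TN+FN))
Numerator = 257·514 − 56·305 = 115018
Denominator = √(313·562·570·819) = √82118197980 = 286562.7296
MCC = 115018 / 286562.7296 = 0.401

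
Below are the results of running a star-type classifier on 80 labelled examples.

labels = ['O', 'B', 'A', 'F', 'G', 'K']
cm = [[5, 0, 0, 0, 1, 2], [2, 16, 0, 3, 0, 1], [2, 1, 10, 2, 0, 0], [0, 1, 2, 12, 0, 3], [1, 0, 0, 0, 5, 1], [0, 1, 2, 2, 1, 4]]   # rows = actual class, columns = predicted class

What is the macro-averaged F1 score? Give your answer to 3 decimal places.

0.628

Per-class F1 score (2·TP/(2·TP+FP+FN)):
  O: TP=5, FP=2+2+0+1+0=5, FN=0+0+0+1+2=3 → 10/18 = 0.5556
  B: TP=16, FP=0+1+1+0+1=3, FN=2+0+3+0+1=6 → 32/41 = 0.7805
  A: TP=10, FP=0+0+2+0+2=4, FN=2+1+2+0+0=5 → 20/29 = 0.6897
  F: TP=12, FP=0+3+2+0+2=7, FN=0+1+2+0+3=6 → 24/37 = 0.6486
  G: TP=5, FP=1+0+0+0+1=2, FN=1+0+0+0+1=2 → 10/14 = 0.7143
  K: TP=4, FP=2+1+0+3+1=7, FN=0+1+2+2+1=6 → 8/21 = 0.3810
Macro-F1 score = mean = (0.5556 + 0.7805 + 0.6897 + 0.6486 + 0.7143 + 0.3810) / 6 = 0.628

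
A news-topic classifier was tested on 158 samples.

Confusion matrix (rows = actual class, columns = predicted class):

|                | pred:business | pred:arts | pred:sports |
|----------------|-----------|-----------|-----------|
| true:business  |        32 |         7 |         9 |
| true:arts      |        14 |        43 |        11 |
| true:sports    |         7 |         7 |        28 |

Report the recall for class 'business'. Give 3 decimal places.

Take TP from the diagonal, FP from the rest of the 'business' prediction marginal, FN from the rest of the 'business' actual marginal.
recall = TP/(TP+FN).
business: TP=32, FN=7+9=16 → 32/48 = 0.6667

0.667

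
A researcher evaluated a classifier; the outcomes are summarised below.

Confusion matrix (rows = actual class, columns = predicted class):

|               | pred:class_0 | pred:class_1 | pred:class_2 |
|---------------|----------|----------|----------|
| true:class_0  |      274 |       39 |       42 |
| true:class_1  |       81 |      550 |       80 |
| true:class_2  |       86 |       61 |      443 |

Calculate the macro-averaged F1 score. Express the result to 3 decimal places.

Per-class F1 score (2·TP/(2·TP+FP+FN)):
  class_0: TP=274, FP=81+86=167, FN=39+42=81 → 548/796 = 0.6884
  class_1: TP=550, FP=39+61=100, FN=81+80=161 → 1100/1361 = 0.8082
  class_2: TP=443, FP=42+80=122, FN=86+61=147 → 886/1155 = 0.7671
Macro-F1 score = mean = (0.6884 + 0.8082 + 0.7671) / 3 = 0.755

0.755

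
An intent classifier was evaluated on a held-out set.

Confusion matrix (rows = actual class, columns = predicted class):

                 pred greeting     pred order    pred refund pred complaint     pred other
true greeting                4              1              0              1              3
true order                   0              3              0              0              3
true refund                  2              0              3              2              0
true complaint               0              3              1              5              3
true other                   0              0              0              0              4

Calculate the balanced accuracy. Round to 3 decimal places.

0.558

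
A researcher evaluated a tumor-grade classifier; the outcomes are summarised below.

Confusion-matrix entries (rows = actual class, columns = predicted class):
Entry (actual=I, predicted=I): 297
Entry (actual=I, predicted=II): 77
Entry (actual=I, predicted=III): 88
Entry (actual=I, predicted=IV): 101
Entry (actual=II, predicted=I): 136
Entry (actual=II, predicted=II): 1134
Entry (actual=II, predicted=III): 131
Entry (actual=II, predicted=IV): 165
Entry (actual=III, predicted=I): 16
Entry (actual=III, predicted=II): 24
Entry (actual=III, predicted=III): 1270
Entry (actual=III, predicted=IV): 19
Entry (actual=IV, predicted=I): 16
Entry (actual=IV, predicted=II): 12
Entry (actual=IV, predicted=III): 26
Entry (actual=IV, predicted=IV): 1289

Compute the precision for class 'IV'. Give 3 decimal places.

precision = TP/(TP+FP).
IV: TP=1289, FP=101+165+19=285 → 1289/1574 = 0.8189

0.819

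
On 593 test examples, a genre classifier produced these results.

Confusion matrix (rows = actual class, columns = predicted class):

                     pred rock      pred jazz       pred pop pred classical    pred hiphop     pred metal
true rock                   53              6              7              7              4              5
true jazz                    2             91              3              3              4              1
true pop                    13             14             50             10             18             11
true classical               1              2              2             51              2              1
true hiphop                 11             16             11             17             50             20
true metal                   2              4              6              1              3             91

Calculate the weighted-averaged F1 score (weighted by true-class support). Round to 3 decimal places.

Per-class F1 score (2·TP/(2·TP+FP+FN)):
  rock: TP=53, FP=2+13+1+11+2=29, FN=6+7+7+4+5=29 → 106/164 = 0.6463
  jazz: TP=91, FP=6+14+2+16+4=42, FN=2+3+3+4+1=13 → 182/237 = 0.7679
  pop: TP=50, FP=7+3+2+11+6=29, FN=13+14+10+18+11=66 → 100/195 = 0.5128
  classical: TP=51, FP=7+3+10+17+1=38, FN=1+2+2+2+1=8 → 102/148 = 0.6892
  hiphop: TP=50, FP=4+4+18+2+3=31, FN=11+16+11+17+20=75 → 100/206 = 0.4854
  metal: TP=91, FP=5+1+11+1+20=38, FN=2+4+6+1+3=16 → 182/236 = 0.7712
Weighted-F1 score = Σ (supportᵢ/N)·F1 scoreᵢ with N=593: (82/593)·0.6463 + (104/593)·0.7679 + (116/593)·0.5128 + (59/593)·0.6892 + (125/593)·0.4854 + (107/593)·0.7712 = 0.634

0.634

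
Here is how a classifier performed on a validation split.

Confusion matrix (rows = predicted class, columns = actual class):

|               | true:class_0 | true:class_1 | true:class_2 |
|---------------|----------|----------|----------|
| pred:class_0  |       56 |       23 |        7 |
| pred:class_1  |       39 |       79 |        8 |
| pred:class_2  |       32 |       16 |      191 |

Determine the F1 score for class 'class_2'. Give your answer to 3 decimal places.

Take TP from the diagonal, FP from the rest of the 'class_2' prediction marginal, FN from the rest of the 'class_2' actual marginal.
F1 score = 2·TP/(2·TP+FP+FN).
class_2: TP=191, FP=32+16=48, FN=7+8=15 → 382/445 = 0.8584

0.858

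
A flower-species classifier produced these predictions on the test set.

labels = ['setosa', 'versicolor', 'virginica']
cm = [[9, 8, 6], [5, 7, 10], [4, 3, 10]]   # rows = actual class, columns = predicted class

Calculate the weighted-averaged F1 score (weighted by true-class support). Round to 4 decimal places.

Per-class F1 score (2·TP/(2·TP+FP+FN)):
  setosa: TP=9, FP=5+4=9, FN=8+6=14 → 18/41 = 0.43902
  versicolor: TP=7, FP=8+3=11, FN=5+10=15 → 14/40 = 0.35000
  virginica: TP=10, FP=6+10=16, FN=4+3=7 → 20/43 = 0.46512
Weighted-F1 score = Σ (supportᵢ/N)·F1 scoreᵢ with N=62: (23/62)·0.43902 + (22/62)·0.35000 + (17/62)·0.46512 = 0.4146

0.4146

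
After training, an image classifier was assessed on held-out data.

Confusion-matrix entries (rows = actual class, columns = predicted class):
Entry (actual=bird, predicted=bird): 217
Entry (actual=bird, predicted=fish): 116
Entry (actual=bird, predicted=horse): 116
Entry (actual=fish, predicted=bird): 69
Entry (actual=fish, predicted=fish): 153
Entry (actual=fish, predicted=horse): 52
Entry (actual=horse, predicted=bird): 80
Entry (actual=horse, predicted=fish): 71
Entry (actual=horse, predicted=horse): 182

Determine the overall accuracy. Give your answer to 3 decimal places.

Accuracy = trace / total = (217+153+182=552) / 1056 = 552/1056 = 0.523

0.523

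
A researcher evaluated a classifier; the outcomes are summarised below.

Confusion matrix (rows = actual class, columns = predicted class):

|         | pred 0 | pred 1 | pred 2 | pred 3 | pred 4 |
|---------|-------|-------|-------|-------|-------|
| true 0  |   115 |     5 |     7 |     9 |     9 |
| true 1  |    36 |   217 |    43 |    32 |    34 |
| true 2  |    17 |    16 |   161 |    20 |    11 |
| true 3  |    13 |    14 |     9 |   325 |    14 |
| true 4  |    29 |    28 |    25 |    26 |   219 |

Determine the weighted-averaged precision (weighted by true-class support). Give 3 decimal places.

Per-class precision (TP/(TP+FP)):
  0: TP=115, FP=36+17+13+29=95 → 115/210 = 0.5476
  1: TP=217, FP=5+16+14+28=63 → 217/280 = 0.7750
  2: TP=161, FP=7+43+9+25=84 → 161/245 = 0.6571
  3: TP=325, FP=9+32+20+26=87 → 325/412 = 0.7888
  4: TP=219, FP=9+34+11+14=68 → 219/287 = 0.7631
Weighted-precision = Σ (supportᵢ/N)·precisionᵢ with N=1434: (145/1434)·0.5476 + (362/1434)·0.7750 + (225/1434)·0.6571 + (375/1434)·0.7888 + (327/1434)·0.7631 = 0.734

0.734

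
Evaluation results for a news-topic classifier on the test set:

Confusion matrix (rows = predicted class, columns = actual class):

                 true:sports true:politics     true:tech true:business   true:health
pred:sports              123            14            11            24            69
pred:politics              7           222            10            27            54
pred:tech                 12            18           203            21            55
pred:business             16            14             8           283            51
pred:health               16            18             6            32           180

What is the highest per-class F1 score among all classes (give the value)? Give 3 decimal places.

Per-class F1 score (2·TP/(2·TP+FP+FN)):
  sports: TP=123, FP=14+11+24+69=118, FN=7+12+16+16=51 → 246/415 = 0.5928
  politics: TP=222, FP=7+10+27+54=98, FN=14+18+14+18=64 → 444/606 = 0.7327
  tech: TP=203, FP=12+18+21+55=106, FN=11+10+8+6=35 → 406/547 = 0.7422
  business: TP=283, FP=16+14+8+51=89, FN=24+27+21+32=104 → 566/759 = 0.7457
  health: TP=180, FP=16+18+6+32=72, FN=69+54+55+51=229 → 360/661 = 0.5446
Highest is class 'business' with F1 score = 0.746.

0.746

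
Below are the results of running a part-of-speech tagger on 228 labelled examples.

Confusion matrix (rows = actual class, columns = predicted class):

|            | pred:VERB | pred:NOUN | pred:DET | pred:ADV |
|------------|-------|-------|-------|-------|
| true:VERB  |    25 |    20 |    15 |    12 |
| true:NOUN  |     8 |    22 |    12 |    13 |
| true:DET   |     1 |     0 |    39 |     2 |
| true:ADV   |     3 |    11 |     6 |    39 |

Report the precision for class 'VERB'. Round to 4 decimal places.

0.6757

One-vs-rest for 'VERB': TP = diagonal; FP = other classes predicted 'VERB'; FN = 'VERB' predicted as other.
precision = TP/(TP+FP).
VERB: TP=25, FP=8+1+3=12 → 25/37 = 0.67568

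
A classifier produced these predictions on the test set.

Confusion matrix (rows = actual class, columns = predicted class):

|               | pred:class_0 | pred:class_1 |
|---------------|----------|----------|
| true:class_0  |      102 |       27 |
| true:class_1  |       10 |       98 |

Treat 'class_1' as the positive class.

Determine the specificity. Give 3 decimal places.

Specificity = TN/(TN+FP) = 102/(102+27) = 0.791

0.791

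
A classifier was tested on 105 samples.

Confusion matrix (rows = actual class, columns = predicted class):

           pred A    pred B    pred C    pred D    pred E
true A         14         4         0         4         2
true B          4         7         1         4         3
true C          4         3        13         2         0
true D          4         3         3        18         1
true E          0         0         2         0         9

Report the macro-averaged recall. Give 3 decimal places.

0.596

Per-class recall (TP/(TP+FN)):
  A: TP=14, FN=4+0+4+2=10 → 14/24 = 0.5833
  B: TP=7, FN=4+1+4+3=12 → 7/19 = 0.3684
  C: TP=13, FN=4+3+2+0=9 → 13/22 = 0.5909
  D: TP=18, FN=4+3+3+1=11 → 18/29 = 0.6207
  E: TP=9, FN=0+0+2+0=2 → 9/11 = 0.8182
Macro-recall = mean = (0.5833 + 0.3684 + 0.5909 + 0.6207 + 0.8182) / 5 = 0.596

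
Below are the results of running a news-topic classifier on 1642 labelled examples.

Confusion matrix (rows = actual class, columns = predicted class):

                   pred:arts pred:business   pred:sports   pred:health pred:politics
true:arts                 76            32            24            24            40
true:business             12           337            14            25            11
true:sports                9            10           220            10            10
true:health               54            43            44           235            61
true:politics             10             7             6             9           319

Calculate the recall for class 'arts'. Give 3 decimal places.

0.388

recall = TP/(TP+FN).
arts: TP=76, FN=32+24+24+40=120 → 76/196 = 0.3878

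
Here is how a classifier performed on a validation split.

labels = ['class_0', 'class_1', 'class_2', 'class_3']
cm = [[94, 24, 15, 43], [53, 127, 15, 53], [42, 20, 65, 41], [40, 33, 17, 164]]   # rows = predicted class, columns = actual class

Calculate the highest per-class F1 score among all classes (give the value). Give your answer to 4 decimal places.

0.5910

Per-class F1 score (2·TP/(2·TP+FP+FN)):
  class_0: TP=94, FP=24+15+43=82, FN=53+42+40=135 → 188/405 = 0.46420
  class_1: TP=127, FP=53+15+53=121, FN=24+20+33=77 → 254/452 = 0.56195
  class_2: TP=65, FP=42+20+41=103, FN=15+15+17=47 → 130/280 = 0.46429
  class_3: TP=164, FP=40+33+17=90, FN=43+53+41=137 → 328/555 = 0.59099
Highest is class 'class_3' with F1 score = 0.5910.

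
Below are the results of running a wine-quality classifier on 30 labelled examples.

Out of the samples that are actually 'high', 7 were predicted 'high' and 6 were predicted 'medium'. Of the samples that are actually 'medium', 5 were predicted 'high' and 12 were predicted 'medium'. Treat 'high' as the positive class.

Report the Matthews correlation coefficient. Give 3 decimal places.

MCC = (TP·TN − FP·FN) / √((TP+FP)(TP+FN)(TN+FP)(TN+FN))
Numerator = 7·12 − 5·6 = 54
Denominator = √(12·13·17·18) = √47736 = 218.4857
MCC = 54 / 218.4857 = 0.247

0.247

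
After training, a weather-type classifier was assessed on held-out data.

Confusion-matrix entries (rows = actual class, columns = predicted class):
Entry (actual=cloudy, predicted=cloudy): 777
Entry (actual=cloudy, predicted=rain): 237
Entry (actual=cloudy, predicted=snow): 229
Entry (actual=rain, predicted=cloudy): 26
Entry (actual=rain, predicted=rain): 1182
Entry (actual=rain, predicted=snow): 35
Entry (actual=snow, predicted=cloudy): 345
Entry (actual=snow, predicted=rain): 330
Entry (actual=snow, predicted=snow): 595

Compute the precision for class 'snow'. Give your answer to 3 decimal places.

Treat 'snow' as positive and all other classes as negative.
precision = TP/(TP+FP).
snow: TP=595, FP=229+35=264 → 595/859 = 0.6927

0.693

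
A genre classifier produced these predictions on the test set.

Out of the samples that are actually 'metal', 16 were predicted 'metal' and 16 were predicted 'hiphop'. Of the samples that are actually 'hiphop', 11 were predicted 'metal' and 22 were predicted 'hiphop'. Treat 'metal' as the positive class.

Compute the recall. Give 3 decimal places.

Recall = TP/(TP+FN) = 16/(16+16) = 16/32 = 0.500

0.500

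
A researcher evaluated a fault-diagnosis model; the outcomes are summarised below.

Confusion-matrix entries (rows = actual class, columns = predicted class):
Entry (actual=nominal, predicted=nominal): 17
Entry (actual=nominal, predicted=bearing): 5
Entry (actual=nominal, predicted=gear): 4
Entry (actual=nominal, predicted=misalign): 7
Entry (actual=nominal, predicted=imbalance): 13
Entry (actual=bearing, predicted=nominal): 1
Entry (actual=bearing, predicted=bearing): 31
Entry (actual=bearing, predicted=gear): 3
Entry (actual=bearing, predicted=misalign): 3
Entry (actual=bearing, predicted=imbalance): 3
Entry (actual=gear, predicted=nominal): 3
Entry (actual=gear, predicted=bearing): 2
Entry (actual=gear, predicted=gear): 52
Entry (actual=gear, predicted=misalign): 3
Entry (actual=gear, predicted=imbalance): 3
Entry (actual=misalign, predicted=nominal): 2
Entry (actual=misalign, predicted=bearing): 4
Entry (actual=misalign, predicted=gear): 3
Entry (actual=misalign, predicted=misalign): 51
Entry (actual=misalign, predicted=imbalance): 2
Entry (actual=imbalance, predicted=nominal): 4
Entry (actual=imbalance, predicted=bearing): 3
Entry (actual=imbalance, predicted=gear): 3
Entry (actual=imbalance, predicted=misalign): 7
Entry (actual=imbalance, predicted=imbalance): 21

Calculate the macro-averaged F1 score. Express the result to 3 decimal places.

0.658

Per-class F1 score (2·TP/(2·TP+FP+FN)):
  nominal: TP=17, FP=1+3+2+4=10, FN=5+4+7+13=29 → 34/73 = 0.4658
  bearing: TP=31, FP=5+2+4+3=14, FN=1+3+3+3=10 → 62/86 = 0.7209
  gear: TP=52, FP=4+3+3+3=13, FN=3+2+3+3=11 → 104/128 = 0.8125
  misalign: TP=51, FP=7+3+3+7=20, FN=2+4+3+2=11 → 102/133 = 0.7669
  imbalance: TP=21, FP=13+3+3+2=21, FN=4+3+3+7=17 → 42/80 = 0.5250
Macro-F1 score = mean = (0.4658 + 0.7209 + 0.8125 + 0.7669 + 0.5250) / 5 = 0.658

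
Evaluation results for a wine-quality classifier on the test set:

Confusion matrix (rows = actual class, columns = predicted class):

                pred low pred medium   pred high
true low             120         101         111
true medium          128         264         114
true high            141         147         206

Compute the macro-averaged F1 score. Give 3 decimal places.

Per-class F1 score (2·TP/(2·TP+FP+FN)):
  low: TP=120, FP=128+141=269, FN=101+111=212 → 240/721 = 0.3329
  medium: TP=264, FP=101+147=248, FN=128+114=242 → 528/1018 = 0.5187
  high: TP=206, FP=111+114=225, FN=141+147=288 → 412/925 = 0.4454
Macro-F1 score = mean = (0.3329 + 0.5187 + 0.4454) / 3 = 0.432

0.432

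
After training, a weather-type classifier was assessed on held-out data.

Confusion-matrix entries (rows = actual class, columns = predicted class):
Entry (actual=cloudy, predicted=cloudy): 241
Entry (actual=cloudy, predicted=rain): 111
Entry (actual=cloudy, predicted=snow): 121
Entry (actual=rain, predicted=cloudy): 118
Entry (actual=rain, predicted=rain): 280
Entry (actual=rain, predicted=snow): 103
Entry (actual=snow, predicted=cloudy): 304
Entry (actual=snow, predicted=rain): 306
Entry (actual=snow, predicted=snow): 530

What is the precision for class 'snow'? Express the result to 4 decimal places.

0.7029

Take TP from the diagonal, FP from the rest of the 'snow' prediction marginal, FN from the rest of the 'snow' actual marginal.
precision = TP/(TP+FP).
snow: TP=530, FP=121+103=224 → 530/754 = 0.70292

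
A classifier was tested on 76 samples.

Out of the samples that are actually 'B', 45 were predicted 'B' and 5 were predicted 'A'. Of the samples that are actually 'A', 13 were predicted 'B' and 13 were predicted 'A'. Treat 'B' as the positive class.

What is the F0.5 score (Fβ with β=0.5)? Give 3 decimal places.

0.798

Fβ = (1+β²)·TP / ((1+β²)·TP + β²·FN + FP), with β²=1/4
= 1.25·45 / (1.25·45 + 0.25·5 + 13) = 0.798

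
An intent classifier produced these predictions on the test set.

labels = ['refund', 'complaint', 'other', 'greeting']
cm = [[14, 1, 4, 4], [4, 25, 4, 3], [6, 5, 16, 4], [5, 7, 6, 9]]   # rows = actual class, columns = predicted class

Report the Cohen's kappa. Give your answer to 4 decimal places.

0.3911

Observed agreement pₒ = trace/N = 64/117 = 0.54701
Expected agreement pₑ = Σ (rowᵢ·colᵢ)/N² = (23·29 + 36·38 + 31·30 + 27·20)/117² = 0.25604
κ = (pₒ − pₑ)/(1 − pₑ) = (0.54701 − 0.25604)/(1 − 0.25604) = 0.3911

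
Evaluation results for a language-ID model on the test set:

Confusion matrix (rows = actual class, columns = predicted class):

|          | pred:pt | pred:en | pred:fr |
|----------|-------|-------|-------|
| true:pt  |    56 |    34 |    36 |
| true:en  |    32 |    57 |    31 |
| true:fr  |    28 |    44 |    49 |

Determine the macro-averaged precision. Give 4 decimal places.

Per-class precision (TP/(TP+FP)):
  pt: TP=56, FP=32+28=60 → 56/116 = 0.48276
  en: TP=57, FP=34+44=78 → 57/135 = 0.42222
  fr: TP=49, FP=36+31=67 → 49/116 = 0.42241
Macro-precision = mean = (0.48276 + 0.42222 + 0.42241) / 3 = 0.4425

0.4425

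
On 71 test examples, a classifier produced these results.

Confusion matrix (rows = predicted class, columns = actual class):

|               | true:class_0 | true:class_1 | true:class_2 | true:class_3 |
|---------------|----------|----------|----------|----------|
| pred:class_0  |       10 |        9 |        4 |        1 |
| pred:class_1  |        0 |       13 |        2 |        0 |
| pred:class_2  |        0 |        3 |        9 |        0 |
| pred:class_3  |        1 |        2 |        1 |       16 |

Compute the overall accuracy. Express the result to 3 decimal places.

Accuracy = trace / total = (10+13+9+16=48) / 71 = 48/71 = 0.676

0.676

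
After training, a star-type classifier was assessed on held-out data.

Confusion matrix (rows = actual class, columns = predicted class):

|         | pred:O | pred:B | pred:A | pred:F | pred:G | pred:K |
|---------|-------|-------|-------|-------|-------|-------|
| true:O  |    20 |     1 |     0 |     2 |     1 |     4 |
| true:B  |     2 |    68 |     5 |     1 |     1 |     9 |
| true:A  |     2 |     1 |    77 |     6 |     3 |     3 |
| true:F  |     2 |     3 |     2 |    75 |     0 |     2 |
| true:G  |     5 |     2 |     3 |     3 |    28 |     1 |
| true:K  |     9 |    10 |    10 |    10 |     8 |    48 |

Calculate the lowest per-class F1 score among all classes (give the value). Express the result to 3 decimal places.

0.588

Per-class F1 score (2·TP/(2·TP+FP+FN)):
  O: TP=20, FP=2+2+2+5+9=20, FN=1+0+2+1+4=8 → 40/68 = 0.5882
  B: TP=68, FP=1+1+3+2+10=17, FN=2+5+1+1+9=18 → 136/171 = 0.7953
  A: TP=77, FP=0+5+2+3+10=20, FN=2+1+6+3+3=15 → 154/189 = 0.8148
  F: TP=75, FP=2+1+6+3+10=22, FN=2+3+2+0+2=9 → 150/181 = 0.8287
  G: TP=28, FP=1+1+3+0+8=13, FN=5+2+3+3+1=14 → 56/83 = 0.6747
  K: TP=48, FP=4+9+3+2+1=19, FN=9+10+10+10+8=47 → 96/162 = 0.5926
Lowest is class 'O' with F1 score = 0.588.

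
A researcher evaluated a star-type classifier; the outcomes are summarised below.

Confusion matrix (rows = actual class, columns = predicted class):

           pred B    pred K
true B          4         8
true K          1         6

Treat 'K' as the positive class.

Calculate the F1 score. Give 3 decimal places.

0.571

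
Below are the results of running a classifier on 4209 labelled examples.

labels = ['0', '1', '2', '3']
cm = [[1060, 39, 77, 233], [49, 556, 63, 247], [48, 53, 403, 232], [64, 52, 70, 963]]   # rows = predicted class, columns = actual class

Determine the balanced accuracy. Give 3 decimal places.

0.724

Balanced accuracy = mean of per-class recall.
  0: recall = 1060/1221 = 0.8681
  1: recall = 556/700 = 0.7943
  2: recall = 403/613 = 0.6574
  3: recall = 963/1675 = 0.5749
Mean = (0.8681 + 0.7943 + 0.6574 + 0.5749) / 4 = 0.724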